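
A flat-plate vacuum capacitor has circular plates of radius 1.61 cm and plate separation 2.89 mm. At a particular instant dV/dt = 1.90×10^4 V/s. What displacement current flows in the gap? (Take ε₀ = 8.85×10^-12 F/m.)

C = ε₀A/d = (8.85×10^-12)(8.143×10^-4)/(2.89×10^-3) = 2.494×10^-12 F.
I_d = C dV/dt = (2.494×10^-12)(1.90×10^4) = 4.74×10^-8 A.

4.74×10^-8 A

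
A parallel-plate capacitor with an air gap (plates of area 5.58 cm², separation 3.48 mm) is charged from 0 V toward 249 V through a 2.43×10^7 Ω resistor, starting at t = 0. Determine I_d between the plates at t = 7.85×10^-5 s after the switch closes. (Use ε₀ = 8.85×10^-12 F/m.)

With C = ε₀A/d = (8.85×10^-12)(5.58×10^-4)/(3.48×10^-3) = 1.419×10^-12 F, the time constant is τ = RC = 3.448×10^-5 s, so t/τ = 2.277 and e^(−t/τ) = 0.1026.
I_d = I_cond = (V₀/R) e^(−t/τ) = (1.025×10^-5)(0.1026) = 1.05×10^-6 A.

1.05×10^-6 A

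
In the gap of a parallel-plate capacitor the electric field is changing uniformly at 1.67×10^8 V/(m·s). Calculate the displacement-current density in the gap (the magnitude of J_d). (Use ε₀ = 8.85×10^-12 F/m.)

1.48×10^-3 A/m²

J_d = ε₀ ∂E/∂t, so J_d = 1.48×10^-3 A/m².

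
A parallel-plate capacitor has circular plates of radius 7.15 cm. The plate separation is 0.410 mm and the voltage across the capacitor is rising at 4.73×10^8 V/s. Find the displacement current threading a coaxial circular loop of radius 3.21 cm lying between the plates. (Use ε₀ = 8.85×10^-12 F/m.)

dE/dt = (dV/dt)/d = 1.154×10^12 V/(m·s); I_d = ε₀(πR²)(dE/dt) = (8.85×10^-12)(0.01606)(1.154×10^12) = 0.1640 A.
Through an area πr² the displacement current is I_d·(πr²/πR²) = I_d (r/R)² = 0.0331 A.

0.0331 A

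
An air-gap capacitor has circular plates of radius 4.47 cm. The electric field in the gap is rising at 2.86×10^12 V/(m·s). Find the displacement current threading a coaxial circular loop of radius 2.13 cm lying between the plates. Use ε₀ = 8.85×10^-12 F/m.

0.0361 A

Through the whole plate area (πR² = 6.277×10^-3 m²), I_d = ε₀ πR² dE/dt = 0.1589 A.
Through an area πr² the displacement current is I_d·(πr²/πR²) = I_d (r/R)² = 0.0361 A.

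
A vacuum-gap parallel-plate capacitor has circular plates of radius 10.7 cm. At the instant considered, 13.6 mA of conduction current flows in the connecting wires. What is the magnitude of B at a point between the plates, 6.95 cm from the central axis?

1.65×10^-8 T

By continuity the displacement current in the gap matches the conduction current: I_d = 0.0136 A.
For r < R the Ampère–Maxwell law gives B(2πr) = μ₀ I_d (r²/R²), so B = μ₀ I_d r/(2πR²) = (4π×10^-7)(0.0136)(0.0695)/(2π·0.107²) = 1.65×10^-8 T.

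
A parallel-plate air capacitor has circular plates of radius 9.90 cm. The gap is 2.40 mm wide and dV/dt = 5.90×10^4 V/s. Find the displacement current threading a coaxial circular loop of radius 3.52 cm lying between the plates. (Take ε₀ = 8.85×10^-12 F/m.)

8.47×10^-7 A

I_d = C dV/dt with C = ε₀πR²/d = 1.135×10^-10 F, so I_d = (1.135×10^-10)(5.90×10^4) = 6.697×10^-6 A.
Through an area πr² the displacement current is I_d·(πr²/πR²) = I_d (r/R)² = 8.47×10^-7 A.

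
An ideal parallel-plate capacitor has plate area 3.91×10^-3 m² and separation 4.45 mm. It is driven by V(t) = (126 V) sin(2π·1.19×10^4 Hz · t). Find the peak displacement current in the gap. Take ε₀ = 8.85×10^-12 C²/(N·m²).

(dE/dt)_max = V₀ω/d = 2.117×10^9 V/(m·s); ω = 2πf = 7.477×10^4 rad/s.
I_d,max = ε₀ A (dE/dt)_max = (8.85×10^-12)(3.91×10^-3)(2.117×10^9) = 7.33×10^-5 A.

7.33×10^-5 A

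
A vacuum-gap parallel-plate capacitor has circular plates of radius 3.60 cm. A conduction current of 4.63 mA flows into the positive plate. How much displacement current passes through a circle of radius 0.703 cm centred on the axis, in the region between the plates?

By continuity the displacement current in the gap matches the conduction current: I_d = 4.63×10^-3 A.
Since J_d is uniform, the enclosed fraction is (r/R)² = 0.03813, giving I_d,enc = 1.77×10^-4 A.

1.77×10^-4 A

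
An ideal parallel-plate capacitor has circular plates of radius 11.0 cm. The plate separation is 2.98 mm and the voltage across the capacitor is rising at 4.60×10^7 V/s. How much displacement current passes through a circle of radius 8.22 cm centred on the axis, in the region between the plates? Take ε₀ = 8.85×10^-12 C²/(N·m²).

dE/dt = (dV/dt)/d = 1.544×10^10 V/(m·s); I_d = ε₀(πR²)(dE/dt) = (8.85×10^-12)(0.03801)(1.544×10^10) = 5.194×10^-3 A.
The field is uniform, so I_d,enc = I_d (r/R)² = (5.194×10^-3)(8.22/11.0)² = 2.90×10^-3 A.

2.90×10^-3 A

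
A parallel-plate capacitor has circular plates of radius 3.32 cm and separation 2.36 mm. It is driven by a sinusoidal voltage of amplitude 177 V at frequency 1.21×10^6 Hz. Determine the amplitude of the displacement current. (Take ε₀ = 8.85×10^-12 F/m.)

0.0175 A

The displacement current equals the conduction current C dV/dt, which peaks at C V₀ ω.
With C = ε₀A/d = (8.85×10^-12)(3.463×10^-3)/(2.36×10^-3) = 1.299×10^-11 F and ω = 2πf = 7.603×10^6 rad/s, I_d,max = (1.299×10^-11)(177)(7.603×10^6) = 0.0175 A.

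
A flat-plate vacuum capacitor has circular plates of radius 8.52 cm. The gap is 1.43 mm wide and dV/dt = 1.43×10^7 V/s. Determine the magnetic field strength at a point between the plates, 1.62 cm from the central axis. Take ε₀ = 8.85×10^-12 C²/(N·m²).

I_d = C dV/dt with C = ε₀πR²/d = 1.411×10^-10 F, so I_d = (1.411×10^-10)(1.43×10^7) = 2.018×10^-3 A.
For r < R the Ampère–Maxwell law gives B(2πr) = μ₀ I_d (r²/R²), so B = μ₀ I_d r/(2πR²) = (4π×10^-7)(2.018×10^-3)(0.0162)/(2π·0.0852²) = 9.01×10^-10 T.

9.01×10^-10 T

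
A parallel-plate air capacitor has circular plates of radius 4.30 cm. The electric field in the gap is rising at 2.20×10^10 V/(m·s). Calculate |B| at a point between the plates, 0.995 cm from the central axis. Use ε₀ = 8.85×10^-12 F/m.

Through the whole plate area (πR² = 5.809×10^-3 m²), I_d = ε₀ πR² dE/dt = 1.131×10^-3 A.
For r < R the Ampère–Maxwell law gives B(2πr) = μ₀ I_d (r²/R²), so B = μ₀ I_d r/(2πR²) = (4π×10^-7)(1.131×10^-3)(9.95×10^-3)/(2π·0.0430²) = 1.22×10^-9 T.

1.22×10^-9 T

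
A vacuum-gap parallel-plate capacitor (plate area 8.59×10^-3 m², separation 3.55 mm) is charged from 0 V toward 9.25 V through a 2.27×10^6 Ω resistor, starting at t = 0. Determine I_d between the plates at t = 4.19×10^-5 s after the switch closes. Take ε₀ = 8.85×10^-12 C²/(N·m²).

C = ε₀A/d = (8.85×10^-12)(8.59×10^-3)/(3.55×10^-3) = 2.141×10^-11 F, so τ = RC = 4.860×10^-5 s.
The conduction current is I(t) = (V₀/R) e^(−t/τ), and the displacement current between the plates equals it.
t/τ = 0.8621; I_d = (9.25/2.27×10^6) · e^(−0.8621) = (4.075×10^-6)(0.4223) = 1.72×10^-6 A.

1.72×10^-6 A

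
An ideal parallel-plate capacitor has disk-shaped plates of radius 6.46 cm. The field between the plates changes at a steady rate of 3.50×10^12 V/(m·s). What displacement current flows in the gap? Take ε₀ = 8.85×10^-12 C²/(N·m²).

0.406 A

The displacement current is ε₀ times dΦ_E/dt = ε₀ A dE/dt = (8.85×10^-12)(0.01311)(3.50×10^12) = 0.406 A.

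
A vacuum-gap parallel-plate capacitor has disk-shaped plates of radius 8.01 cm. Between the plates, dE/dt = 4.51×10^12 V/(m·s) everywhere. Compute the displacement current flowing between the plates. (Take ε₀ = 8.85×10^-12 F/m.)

I_d = ε₀ A (dE/dt) = (8.85×10^-12)(0.02016 m²)(4.51×10^12) = 0.805 A.

0.805 A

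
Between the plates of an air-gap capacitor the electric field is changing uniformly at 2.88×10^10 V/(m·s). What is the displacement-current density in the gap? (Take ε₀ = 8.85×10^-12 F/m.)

J_d = ε₀ ∂E/∂t, so J_d = 0.255 A/m².

0.255 A/m²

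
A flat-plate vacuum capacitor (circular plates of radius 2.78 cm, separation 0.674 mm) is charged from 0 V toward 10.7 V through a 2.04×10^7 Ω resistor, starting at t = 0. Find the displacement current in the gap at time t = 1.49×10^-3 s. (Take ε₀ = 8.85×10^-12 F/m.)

5.31×10^-8 A

C = ε₀A/d = (8.85×10^-12)(2.428×10^-3)/(6.74×10^-4) = 3.188×10^-11 F and τ = RC = 6.504×10^-4 s. I_d in the gap equals the RC charging current.
I_d(t) = (V₀/R) e^(−t/τ) = 5.245×10^-7 · e^(−2.291) = 5.31×10^-8 A.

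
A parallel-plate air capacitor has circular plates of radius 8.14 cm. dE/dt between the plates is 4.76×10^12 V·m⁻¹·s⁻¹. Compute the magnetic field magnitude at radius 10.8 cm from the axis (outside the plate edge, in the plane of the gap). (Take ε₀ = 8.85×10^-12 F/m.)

1.62×10^-6 T

Total displacement current: I_d = ε₀(πR²)(dE/dt) = (8.85×10^-12)(0.02082)(4.76×10^12) = 0.8771 A.
Outside the plates the loop encloses all of I_d, so B·2πr = μ₀ I_d and B = 1.62×10^-6 T.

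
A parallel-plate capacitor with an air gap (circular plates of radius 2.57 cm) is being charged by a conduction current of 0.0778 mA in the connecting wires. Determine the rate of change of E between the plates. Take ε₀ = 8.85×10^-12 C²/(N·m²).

By continuity, I_d in the gap equals the 0.0778 mA flowing in the wire.
Then dE/dt = I_d/(ε₀A) = 4.24×10^9 V/(m·s).

4.24×10^9 V/(m·s)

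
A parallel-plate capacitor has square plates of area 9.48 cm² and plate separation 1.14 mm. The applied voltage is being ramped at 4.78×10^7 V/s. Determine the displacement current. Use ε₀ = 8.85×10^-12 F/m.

3.52×10^-4 A

E = V/d so dE/dt = (dV/dt)/d = 4.193×10^10 V/(m·s), and I_d = ε₀ A dE/dt = (8.85×10^-12)(9.48×10^-4)(4.193×10^10) = 3.52×10^-4 A.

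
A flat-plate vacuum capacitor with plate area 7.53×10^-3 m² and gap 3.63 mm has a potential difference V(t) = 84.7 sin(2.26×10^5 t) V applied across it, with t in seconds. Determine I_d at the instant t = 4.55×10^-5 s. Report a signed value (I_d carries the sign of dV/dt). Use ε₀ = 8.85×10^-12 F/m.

dV/dt = (84.7)(2.26×10^5)·cos(10.283) = -1.251×10^7 V/s.
I_d = C dV/dt with C = ε₀A/d = (8.85×10^-12)(7.53×10^-3)/(3.63×10^-3) = 1.836×10^-11 F, so I_d = (1.836×10^-11)(-1.251×10^7) = -2.30×10^-4 A.

-2.30×10^-4 A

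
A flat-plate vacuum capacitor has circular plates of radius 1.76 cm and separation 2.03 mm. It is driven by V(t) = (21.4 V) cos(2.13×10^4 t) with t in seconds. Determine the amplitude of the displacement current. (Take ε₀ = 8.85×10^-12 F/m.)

The displacement current equals the conduction current C dV/dt, which peaks at C V₀ ω.
With C = ε₀A/d = (8.85×10^-12)(9.731×10^-4)/(2.03×10^-3) = 4.242×10^-12 F and ω = 2.13×10^4 rad/s, I_d,max = (4.242×10^-12)(21.4)(2.13×10^4) = 1.93×10^-6 A.

1.93×10^-6 A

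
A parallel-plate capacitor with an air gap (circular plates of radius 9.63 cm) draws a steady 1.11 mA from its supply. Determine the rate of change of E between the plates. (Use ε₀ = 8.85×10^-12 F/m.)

By continuity, I_d in the gap equals the 1.11 mA flowing in the wire.
Then dE/dt = I_d/(ε₀A) = 4.31×10^9 V/(m·s).

4.31×10^9 V/(m·s)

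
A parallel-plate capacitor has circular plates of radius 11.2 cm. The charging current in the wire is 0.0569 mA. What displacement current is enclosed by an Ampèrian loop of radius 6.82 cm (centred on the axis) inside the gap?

2.11×10^-5 A

No conduction current crosses the gap, so I_d there equals the 5.69×10^-5 A in the leads.
The field is uniform, so I_d,enc = I_d (r/R)² = (5.69×10^-5)(6.82/11.2)² = 2.11×10^-5 A.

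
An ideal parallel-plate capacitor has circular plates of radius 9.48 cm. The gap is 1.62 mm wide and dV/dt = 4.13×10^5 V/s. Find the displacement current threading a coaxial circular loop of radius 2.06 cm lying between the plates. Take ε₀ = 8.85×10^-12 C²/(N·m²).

I_d = C dV/dt with C = ε₀πR²/d = 1.542×10^-10 F, so I_d = (1.542×10^-10)(4.13×10^5) = 6.368×10^-5 A.
Through an area πr² the displacement current is I_d·(πr²/πR²) = I_d (r/R)² = 3.01×10^-6 A.

3.01×10^-6 A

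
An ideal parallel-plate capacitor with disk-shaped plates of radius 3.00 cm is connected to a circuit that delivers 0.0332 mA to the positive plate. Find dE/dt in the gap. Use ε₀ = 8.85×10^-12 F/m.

Charge continuity gives I_d = I = 3.32×10^-5 A between the plates.
Then dE/dt = I_d/(ε₀A) = 1.33×10^9 V/(m·s).

1.33×10^9 V/(m·s)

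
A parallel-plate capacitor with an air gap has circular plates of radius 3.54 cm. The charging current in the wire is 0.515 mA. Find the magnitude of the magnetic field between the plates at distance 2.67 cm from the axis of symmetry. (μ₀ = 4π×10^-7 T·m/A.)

Between the plates the displacement current equals the wire current: I_d = 0.515 mA = 5.15×10^-4 A.
∮B·dl = μ₀ I_d,enc with I_d,enc = I_d r²/R² = 2.930×10^-4 A; so B = μ₀ I_d,enc/(2πr) = 2.19×10^-9 T.

2.19×10^-9 T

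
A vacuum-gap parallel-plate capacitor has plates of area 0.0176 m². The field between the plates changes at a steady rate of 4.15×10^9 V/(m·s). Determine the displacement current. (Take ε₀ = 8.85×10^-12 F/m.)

I_d = ε₀ A (dE/dt) = (8.85×10^-12)(0.0176 m²)(4.15×10^9) = 6.46×10^-4 A.

6.46×10^-4 A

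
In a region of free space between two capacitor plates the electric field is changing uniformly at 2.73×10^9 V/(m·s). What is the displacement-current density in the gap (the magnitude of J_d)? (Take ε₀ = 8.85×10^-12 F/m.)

J_d = ε₀ ∂E/∂t, so J_d = 0.0242 A/m².

0.0242 A/m²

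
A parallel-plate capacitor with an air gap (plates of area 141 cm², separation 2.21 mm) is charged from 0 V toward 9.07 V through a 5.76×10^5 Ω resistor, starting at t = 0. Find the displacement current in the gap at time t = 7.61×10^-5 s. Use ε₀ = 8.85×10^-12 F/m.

1.52×10^-6 A

C = ε₀A/d = (8.85×10^-12)(0.0141)/(2.21×10^-3) = 5.646×10^-11 F and τ = RC = 3.252×10^-5 s. I_d in the gap equals the RC charging current.
I_d(t) = (V₀/R) e^(−t/τ) = 1.575×10^-5 · e^(−2.340) = 1.52×10^-6 A.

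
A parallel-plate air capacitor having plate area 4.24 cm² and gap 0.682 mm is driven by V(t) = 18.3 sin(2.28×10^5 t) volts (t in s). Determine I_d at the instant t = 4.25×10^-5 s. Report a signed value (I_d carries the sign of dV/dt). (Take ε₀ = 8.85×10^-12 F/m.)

-2.22×10^-5 A

dV/dt = (18.3)(2.28×10^5)·cos(9.69) = -4.027×10^6 V/s.
I_d = C dV/dt with C = ε₀A/d = (8.85×10^-12)(4.24×10^-4)/(6.82×10^-4) = 5.502×10^-12 F, so I_d = (5.502×10^-12)(-4.027×10^6) = -2.22×10^-5 A.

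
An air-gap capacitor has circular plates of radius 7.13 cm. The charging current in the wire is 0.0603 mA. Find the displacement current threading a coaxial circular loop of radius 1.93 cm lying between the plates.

No conduction current crosses the gap, so I_d there equals the 6.03×10^-5 A in the leads.
Through an area πr² the displacement current is I_d·(πr²/πR²) = I_d (r/R)² = 4.42×10^-6 A.

4.42×10^-6 A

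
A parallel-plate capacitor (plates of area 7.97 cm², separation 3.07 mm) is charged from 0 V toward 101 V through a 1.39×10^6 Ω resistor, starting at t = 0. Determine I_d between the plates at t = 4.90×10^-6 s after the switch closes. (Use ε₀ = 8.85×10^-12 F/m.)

C = ε₀A/d = (8.85×10^-12)(7.97×10^-4)/(3.07×10^-3) = 2.298×10^-12 F and τ = RC = 3.194×10^-6 s. I_d in the gap equals the RC charging current.
I_d(t) = (V₀/R) e^(−t/τ) = 7.266×10^-5 · e^(−1.534) = 1.57×10^-5 A.

1.57×10^-5 A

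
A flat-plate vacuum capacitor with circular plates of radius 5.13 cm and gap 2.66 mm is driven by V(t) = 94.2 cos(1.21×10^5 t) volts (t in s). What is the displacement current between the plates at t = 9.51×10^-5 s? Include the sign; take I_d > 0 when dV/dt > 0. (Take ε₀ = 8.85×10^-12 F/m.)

dV/dt = (94.2)(1.21×10^5)·−sin(11.5071) = 9.939×10^6 V/s.
I_d = C dV/dt with C = ε₀A/d = (8.85×10^-12)(8.268×10^-3)/(2.66×10^-3) = 2.751×10^-11 F, so I_d = (2.751×10^-11)(9.939×10^6) = 2.73×10^-4 A.

2.73×10^-4 A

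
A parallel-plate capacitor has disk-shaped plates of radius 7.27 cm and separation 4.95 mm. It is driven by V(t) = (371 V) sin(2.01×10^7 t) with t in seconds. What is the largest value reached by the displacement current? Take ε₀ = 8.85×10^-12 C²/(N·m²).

C = ε₀A/d = (8.85×10^-12)(0.01660)/(4.95×10^-3) = 2.968×10^-11 F; ω = 2.01×10^7 rad/s.
I_d = C dV/dt, so |I_d|_max = C V₀ ω = (2.968×10^-11)(371)(2.01×10^7) = 0.221 A.

0.221 A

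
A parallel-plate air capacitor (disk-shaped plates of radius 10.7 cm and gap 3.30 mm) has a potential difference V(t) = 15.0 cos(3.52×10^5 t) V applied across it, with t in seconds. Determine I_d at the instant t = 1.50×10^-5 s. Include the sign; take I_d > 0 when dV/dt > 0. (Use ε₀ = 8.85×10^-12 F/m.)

4.29×10^-4 A

dE/dt = (V₀ω/d)·−sin(ωt) with ωt = 5.28 rad: (15.0)(3.52×10^5)(0.8432)/(3.30×10^-3) = 1.349×10^9 V/(m·s).
I_d = ε₀ A dE/dt = (8.85×10^-12)(0.03597)(1.349×10^9) = 4.29×10^-4 A.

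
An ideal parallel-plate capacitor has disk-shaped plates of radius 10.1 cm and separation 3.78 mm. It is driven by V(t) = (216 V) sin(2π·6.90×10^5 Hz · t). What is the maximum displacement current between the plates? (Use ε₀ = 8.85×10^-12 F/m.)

The displacement current equals the conduction current C dV/dt, which peaks at C V₀ ω.
With C = ε₀A/d = (8.85×10^-12)(0.03205)/(3.78×10^-3) = 7.504×10^-11 F and ω = 2πf = 4.335×10^6 rad/s, I_d,max = (7.504×10^-11)(216)(4.335×10^6) = 0.0703 A.

0.0703 A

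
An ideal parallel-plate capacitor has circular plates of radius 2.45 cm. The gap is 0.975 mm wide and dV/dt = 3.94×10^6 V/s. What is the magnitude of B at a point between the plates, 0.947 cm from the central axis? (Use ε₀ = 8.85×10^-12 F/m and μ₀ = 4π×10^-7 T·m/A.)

dE/dt = (dV/dt)/d = 4.041×10^9 V/(m·s); I_d = ε₀(πR²)(dE/dt) = (8.85×10^-12)(1.886×10^-3)(4.041×10^9) = 6.745×10^-5 A.
∮B·dl = μ₀ I_d,enc with I_d,enc = I_d r²/R² = 1.008×10^-5 A; so B = μ₀ I_d,enc/(2πr) = 2.13×10^-10 T.

2.13×10^-10 T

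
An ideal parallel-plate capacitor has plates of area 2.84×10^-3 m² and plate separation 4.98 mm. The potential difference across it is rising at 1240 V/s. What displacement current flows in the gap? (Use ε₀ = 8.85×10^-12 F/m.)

6.26×10^-9 A

The displacement current equals the charging current C dV/dt. With C = ε₀A/d = (8.85×10^-12)(2.84×10^-3)/(4.98×10^-3) = 5.047×10^-12 F, I_d = (5.047×10^-12)(1240) = 6.26×10^-9 A.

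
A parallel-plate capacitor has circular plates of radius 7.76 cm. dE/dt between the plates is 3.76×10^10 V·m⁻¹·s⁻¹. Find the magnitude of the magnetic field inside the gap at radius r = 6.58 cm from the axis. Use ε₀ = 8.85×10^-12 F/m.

I_d = ε₀ dΦ_E/dt = ε₀ πR² (dE/dt) = (8.85×10^-12)(0.01892)(3.76×10^10) = 6.296×10^-3 A through the full plate area.
For r < R the Ampère–Maxwell law gives B(2πr) = μ₀ I_d (r²/R²), so B = μ₀ I_d r/(2πR²) = (4π×10^-7)(6.296×10^-3)(0.0658)/(2π·0.0776²) = 1.38×10^-8 T.

1.38×10^-8 T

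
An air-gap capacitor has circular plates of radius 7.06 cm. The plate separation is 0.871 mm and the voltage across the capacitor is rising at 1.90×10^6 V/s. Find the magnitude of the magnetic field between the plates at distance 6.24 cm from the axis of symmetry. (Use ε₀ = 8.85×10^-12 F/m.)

7.57×10^-10 T

I_d = C dV/dt with C = ε₀πR²/d = 1.591×10^-10 F, so I_d = (1.591×10^-10)(1.90×10^6) = 3.023×10^-4 A.
∮B·dl = μ₀ I_d,enc with I_d,enc = I_d r²/R² = 2.362×10^-4 A; so B = μ₀ I_d,enc/(2πr) = 7.57×10^-10 T.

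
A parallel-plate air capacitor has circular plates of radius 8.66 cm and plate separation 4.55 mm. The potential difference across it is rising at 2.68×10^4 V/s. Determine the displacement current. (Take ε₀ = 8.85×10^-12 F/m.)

C = ε₀A/d = (8.85×10^-12)(0.02356)/(4.55×10^-3) = 4.583×10^-11 F.
I_d = C dV/dt = (4.583×10^-11)(2.68×10^4) = 1.23×10^-6 A.

1.23×10^-6 A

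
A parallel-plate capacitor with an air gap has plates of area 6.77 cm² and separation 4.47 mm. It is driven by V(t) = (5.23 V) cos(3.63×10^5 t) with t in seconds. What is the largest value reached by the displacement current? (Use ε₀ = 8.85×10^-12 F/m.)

2.54×10^-6 A

The displacement current equals the conduction current C dV/dt, which peaks at C V₀ ω.
With C = ε₀A/d = (8.85×10^-12)(6.77×10^-4)/(4.47×10^-3) = 1.340×10^-12 F and ω = 3.63×10^5 rad/s, I_d,max = (1.340×10^-12)(5.23)(3.63×10^5) = 2.54×10^-6 A.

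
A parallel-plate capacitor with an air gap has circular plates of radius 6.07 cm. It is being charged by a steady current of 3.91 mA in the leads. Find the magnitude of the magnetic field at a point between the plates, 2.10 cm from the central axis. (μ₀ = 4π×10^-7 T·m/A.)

4.46×10^-9 T

By continuity the displacement current in the gap matches the conduction current: I_d = 3.91×10^-3 A.
∮B·dl = μ₀ I_d,enc with I_d,enc = I_d r²/R² = 4.680×10^-4 A; so B = μ₀ I_d,enc/(2πr) = 4.46×10^-9 T.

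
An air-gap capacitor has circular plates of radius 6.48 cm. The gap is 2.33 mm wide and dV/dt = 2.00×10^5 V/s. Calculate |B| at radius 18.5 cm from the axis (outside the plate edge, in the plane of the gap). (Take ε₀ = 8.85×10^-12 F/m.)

1.08×10^-11 T

dE/dt = (dV/dt)/d = 8.584×10^7 V/(m·s); I_d = ε₀(πR²)(dE/dt) = (8.85×10^-12)(0.01319)(8.584×10^7) = 1.002×10^-5 A.
For r ≥ R the full I_d is enclosed: B = μ₀ I_d/(2πr) = (4π×10^-7)(1.002×10^-5)/(2π·0.185) = 1.08×10^-11 T.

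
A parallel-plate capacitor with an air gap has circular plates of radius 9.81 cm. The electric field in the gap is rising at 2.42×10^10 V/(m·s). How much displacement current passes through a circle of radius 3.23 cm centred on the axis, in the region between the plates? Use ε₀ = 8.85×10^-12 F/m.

Total displacement current: I_d = ε₀(πR²)(dE/dt) = (8.85×10^-12)(0.03023)(2.42×10^10) = 6.474×10^-3 A.
Since J_d is uniform, the enclosed fraction is (r/R)² = 0.1084, giving I_d,enc = 7.02×10^-4 A.

7.02×10^-4 A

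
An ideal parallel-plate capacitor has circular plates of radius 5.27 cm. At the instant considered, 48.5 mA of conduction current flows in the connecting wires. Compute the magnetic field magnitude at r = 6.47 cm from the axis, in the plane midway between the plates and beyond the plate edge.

1.50×10^-7 T

Between the plates the displacement current equals the wire current: I_d = 48.5 mA = 0.0485 A.
With r > R the enclosed displacement current is the full I_d; B = μ₀ I_d / (2πr) = 1.50×10^-7 T.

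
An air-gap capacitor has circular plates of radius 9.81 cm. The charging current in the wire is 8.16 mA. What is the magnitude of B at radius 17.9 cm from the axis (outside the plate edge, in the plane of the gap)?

9.12×10^-9 T

No conduction current crosses the gap, so I_d there equals the 8.16×10^-3 A in the leads.
With r > R the enclosed displacement current is the full I_d; B = μ₀ I_d / (2πr) = 9.12×10^-9 T.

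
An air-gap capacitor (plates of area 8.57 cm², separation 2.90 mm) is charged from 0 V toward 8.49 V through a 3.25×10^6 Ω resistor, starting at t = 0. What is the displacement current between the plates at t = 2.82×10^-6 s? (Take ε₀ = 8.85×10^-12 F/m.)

1.87×10^-6 A

C = ε₀A/d = (8.85×10^-12)(8.57×10^-4)/(2.90×10^-3) = 2.615×10^-12 F, so τ = RC = 8.499×10^-6 s.
The conduction current is I(t) = (V₀/R) e^(−t/τ), and the displacement current between the plates equals it.
t/τ = 0.3318; I_d = (8.49/3.25×10^6) · e^(−0.3318) = (2.612×10^-6)(0.7176) = 1.87×10^-6 A.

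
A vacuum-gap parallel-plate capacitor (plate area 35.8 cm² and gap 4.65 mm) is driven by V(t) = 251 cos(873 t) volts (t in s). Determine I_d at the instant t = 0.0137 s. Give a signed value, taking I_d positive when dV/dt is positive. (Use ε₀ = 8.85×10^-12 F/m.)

8.51×10^-7 A

dV/dt = (251)(873)·−sin(11.9601) = 1.249×10^5 V/s.
I_d = C dV/dt with C = ε₀A/d = (8.85×10^-12)(3.58×10^-3)/(4.65×10^-3) = 6.814×10^-12 F, so I_d = (6.814×10^-12)(1.249×10^5) = 8.51×10^-7 A.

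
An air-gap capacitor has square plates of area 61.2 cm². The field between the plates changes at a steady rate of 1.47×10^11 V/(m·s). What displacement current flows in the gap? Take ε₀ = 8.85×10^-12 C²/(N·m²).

7.96×10^-3 A

The displacement current is ε₀ times dΦ_E/dt = ε₀ A dE/dt = (8.85×10^-12)(6.12×10^-3)(1.47×10^11) = 7.96×10^-3 A.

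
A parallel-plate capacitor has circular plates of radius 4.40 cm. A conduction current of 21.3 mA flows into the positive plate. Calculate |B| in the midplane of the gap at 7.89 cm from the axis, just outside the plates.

5.40×10^-8 T

By continuity the displacement current in the gap matches the conduction current: I_d = 0.0213 A.
For r ≥ R the full I_d is enclosed: B = μ₀ I_d/(2πr) = (4π×10^-7)(0.0213)/(2π·0.0789) = 5.40×10^-8 T.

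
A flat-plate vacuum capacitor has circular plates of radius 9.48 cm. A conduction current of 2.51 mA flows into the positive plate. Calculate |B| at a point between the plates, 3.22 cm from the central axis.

Between the plates the displacement current equals the wire current: I_d = 2.51 mA = 2.51×10^-3 A.
∮B·dl = μ₀ I_d,enc with I_d,enc = I_d r²/R² = 2.896×10^-4 A; so B = μ₀ I_d,enc/(2πr) = 1.80×10^-9 T.

1.80×10^-9 T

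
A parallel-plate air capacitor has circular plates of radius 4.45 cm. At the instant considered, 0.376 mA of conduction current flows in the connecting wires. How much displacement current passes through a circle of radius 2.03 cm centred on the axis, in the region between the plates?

7.82×10^-5 A

Between the plates the displacement current equals the wire current: I_d = 0.376 mA = 3.76×10^-4 A.
Since J_d is uniform, the enclosed fraction is (r/R)² = 0.2081, giving I_d,enc = 7.82×10^-5 A.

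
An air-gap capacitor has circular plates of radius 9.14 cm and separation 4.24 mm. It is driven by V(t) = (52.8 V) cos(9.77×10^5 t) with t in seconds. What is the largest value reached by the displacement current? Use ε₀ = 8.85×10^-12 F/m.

2.83×10^-3 A

The displacement current equals the conduction current C dV/dt, which peaks at C V₀ ω.
With C = ε₀A/d = (8.85×10^-12)(0.02624)/(4.24×10^-3) = 5.477×10^-11 F and ω = 9.77×10^5 rad/s, I_d,max = (5.477×10^-11)(52.8)(9.77×10^5) = 2.83×10^-3 A.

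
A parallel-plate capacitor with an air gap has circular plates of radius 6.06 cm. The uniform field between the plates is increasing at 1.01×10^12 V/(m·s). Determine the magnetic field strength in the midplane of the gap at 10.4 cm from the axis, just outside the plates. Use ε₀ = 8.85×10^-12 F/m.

1.98×10^-7 T

I_d = ε₀ dΦ_E/dt = ε₀ πR² (dE/dt) = (8.85×10^-12)(0.01154)(1.01×10^12) = 0.1032 A through the full plate area.
With r > R the enclosed displacement current is the full I_d; B = μ₀ I_d / (2πr) = 1.98×10^-7 T.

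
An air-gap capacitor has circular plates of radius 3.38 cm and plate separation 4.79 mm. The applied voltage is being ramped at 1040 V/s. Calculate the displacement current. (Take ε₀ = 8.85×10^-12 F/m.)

E = V/d so dE/dt = (dV/dt)/d = 2.171×10^5 V/(m·s), and I_d = ε₀ A dE/dt = (8.85×10^-12)(3.589×10^-3)(2.171×10^5) = 6.90×10^-9 A.

6.90×10^-9 A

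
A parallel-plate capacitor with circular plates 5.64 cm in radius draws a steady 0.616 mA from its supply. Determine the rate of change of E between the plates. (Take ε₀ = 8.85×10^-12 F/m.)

6.97×10^9 V/(m·s)

By continuity, I_d in the gap equals the 0.616 mA flowing in the wire.
Then dE/dt = I_d/(ε₀A) = 6.97×10^9 V/(m·s).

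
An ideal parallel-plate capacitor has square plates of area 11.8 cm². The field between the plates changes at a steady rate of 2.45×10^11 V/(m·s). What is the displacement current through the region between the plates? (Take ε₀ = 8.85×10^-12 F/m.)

I_d = ε₀ A (dE/dt) = (8.85×10^-12)(1.18×10^-3 m²)(2.45×10^11) = 2.56×10^-3 A.

2.56×10^-3 A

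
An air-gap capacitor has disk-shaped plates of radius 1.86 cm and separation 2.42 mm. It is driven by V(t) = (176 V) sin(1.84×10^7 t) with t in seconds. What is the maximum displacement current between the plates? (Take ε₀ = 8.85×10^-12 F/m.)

0.0129 A

(dE/dt)_max = V₀ω/d = 1.338×10^12 V/(m·s); ω = 1.84×10^7 rad/s.
I_d,max = ε₀ A (dE/dt)_max = (8.85×10^-12)(1.087×10^-3)(1.338×10^12) = 0.0129 A.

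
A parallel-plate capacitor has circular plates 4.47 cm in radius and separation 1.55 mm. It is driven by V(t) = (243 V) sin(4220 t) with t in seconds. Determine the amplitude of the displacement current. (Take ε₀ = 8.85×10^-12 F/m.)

3.68×10^-5 A

C = ε₀A/d = (8.85×10^-12)(6.277×10^-3)/(1.55×10^-3) = 3.584×10^-11 F; ω = 4220 rad/s.
I_d = C dV/dt, so |I_d|_max = C V₀ ω = (3.584×10^-11)(243)(4220) = 3.68×10^-5 A.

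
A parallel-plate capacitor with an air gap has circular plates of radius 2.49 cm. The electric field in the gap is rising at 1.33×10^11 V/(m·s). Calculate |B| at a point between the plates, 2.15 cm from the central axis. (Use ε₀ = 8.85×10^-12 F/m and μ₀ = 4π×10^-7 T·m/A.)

Through the whole plate area (πR² = 1.948×10^-3 m²), I_d = ε₀ πR² dE/dt = 2.293×10^-3 A.
∮B·dl = μ₀ I_d,enc with I_d,enc = I_d r²/R² = 1.710×10^-3 A; so B = μ₀ I_d,enc/(2πr) = 1.59×10^-8 T.

1.59×10^-8 T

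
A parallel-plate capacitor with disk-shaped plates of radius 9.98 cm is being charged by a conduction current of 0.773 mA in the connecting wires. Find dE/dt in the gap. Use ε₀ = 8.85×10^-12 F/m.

By continuity, I_d in the gap equals the 0.773 mA flowing in the wire.
Since I_d = ε₀ A dE/dt, dE/dt = I_d/(ε₀A) = (7.73×10^-4)/((8.85×10^-12)(0.03129)) = 2.79×10^9 V/(m·s).

2.79×10^9 V/(m·s)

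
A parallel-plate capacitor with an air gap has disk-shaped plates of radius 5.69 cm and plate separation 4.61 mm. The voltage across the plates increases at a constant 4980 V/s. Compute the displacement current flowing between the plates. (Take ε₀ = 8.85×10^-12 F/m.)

C = ε₀A/d = (8.85×10^-12)(0.01017)/(4.61×10^-3) = 1.952×10^-11 F.
I_d = C dV/dt = (1.952×10^-11)(4980) = 9.72×10^-8 A.

9.72×10^-8 A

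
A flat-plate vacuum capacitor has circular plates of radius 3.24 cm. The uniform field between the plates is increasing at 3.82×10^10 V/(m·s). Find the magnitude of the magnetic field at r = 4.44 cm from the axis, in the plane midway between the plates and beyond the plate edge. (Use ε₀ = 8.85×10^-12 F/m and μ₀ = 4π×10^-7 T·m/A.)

Total displacement current: I_d = ε₀(πR²)(dE/dt) = (8.85×10^-12)(3.298×10^-3)(3.82×10^10) = 1.115×10^-3 A.
For r ≥ R the full I_d is enclosed: B = μ₀ I_d/(2πr) = (4π×10^-7)(1.115×10^-3)/(2π·0.0444) = 5.02×10^-9 T.

5.02×10^-9 T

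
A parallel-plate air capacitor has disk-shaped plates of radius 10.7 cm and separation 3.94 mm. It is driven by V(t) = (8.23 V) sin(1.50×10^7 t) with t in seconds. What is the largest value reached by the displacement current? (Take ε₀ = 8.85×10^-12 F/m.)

9.97×10^-3 A

The displacement current equals the conduction current C dV/dt, which peaks at C V₀ ω.
With C = ε₀A/d = (8.85×10^-12)(0.03597)/(3.94×10^-3) = 8.080×10^-11 F and ω = 1.50×10^7 rad/s, I_d,max = (8.080×10^-11)(8.23)(1.50×10^7) = 9.97×10^-3 A.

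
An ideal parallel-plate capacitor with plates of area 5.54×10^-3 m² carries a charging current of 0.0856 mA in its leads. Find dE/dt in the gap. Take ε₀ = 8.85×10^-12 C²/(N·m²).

By continuity, I_d in the gap equals the 0.0856 mA flowing in the wire.
Inverting I_d = ε₀ A dE/dt gives dE/dt = 8.56×10^-5 / (8.85×10^-12 · 5.54×10^-3) = 1.75×10^9 V/(m·s).

1.75×10^9 V/(m·s)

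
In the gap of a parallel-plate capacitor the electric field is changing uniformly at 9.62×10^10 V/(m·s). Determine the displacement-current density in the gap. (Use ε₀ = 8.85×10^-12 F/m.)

0.851 A/m²

J_d = ε₀ dE/dt = (8.85×10^-12)(9.62×10^10) = 0.851 A/m².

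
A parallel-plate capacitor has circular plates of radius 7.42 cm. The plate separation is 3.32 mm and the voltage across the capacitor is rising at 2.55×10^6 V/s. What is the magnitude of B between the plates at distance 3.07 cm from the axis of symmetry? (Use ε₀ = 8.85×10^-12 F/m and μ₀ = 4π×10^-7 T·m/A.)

1.31×10^-10 T

With E = V/d, dE/dt = 7.681×10^8 V/(m·s) and πR² = 0.01730 m², giving I_d = ε₀ πR² dE/dt = 1.176×10^-4 A.
An Ampèrian loop of radius r encloses a fraction (r/R)² of I_d. Then B·2πr = μ₀ I_d (r/R)², giving B = μ₀ I_d r/(2πR²) = 1.31×10^-10 T.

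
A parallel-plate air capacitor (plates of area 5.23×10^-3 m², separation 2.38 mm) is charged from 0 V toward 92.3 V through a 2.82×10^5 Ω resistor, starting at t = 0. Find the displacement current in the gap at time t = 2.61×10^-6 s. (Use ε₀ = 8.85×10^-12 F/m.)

2.03×10^-4 A

C = ε₀A/d = (8.85×10^-12)(5.23×10^-3)/(2.38×10^-3) = 1.945×10^-11 F and τ = RC = 5.485×10^-6 s. I_d in the gap equals the RC charging current.
I_d(t) = (V₀/R) e^(−t/τ) = 3.273×10^-4 · e^(−0.4758) = 2.03×10^-4 A.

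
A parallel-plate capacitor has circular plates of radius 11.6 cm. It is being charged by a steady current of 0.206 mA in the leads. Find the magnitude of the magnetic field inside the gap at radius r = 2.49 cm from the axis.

By continuity the displacement current in the gap matches the conduction current: I_d = 2.06×10^-4 A.
An Ampèrian loop of radius r encloses a fraction (r/R)² of I_d. Then B·2πr = μ₀ I_d (r/R)², giving B = μ₀ I_d r/(2πR²) = 7.62×10^-11 T.

7.62×10^-11 T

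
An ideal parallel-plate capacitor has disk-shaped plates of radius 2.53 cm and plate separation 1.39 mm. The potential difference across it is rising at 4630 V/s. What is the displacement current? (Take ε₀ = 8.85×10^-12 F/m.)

C = ε₀A/d = (8.85×10^-12)(2.011×10^-3)/(1.39×10^-3) = 1.280×10^-11 F.
I_d = C dV/dt = (1.280×10^-11)(4630) = 5.93×10^-8 A.

5.93×10^-8 A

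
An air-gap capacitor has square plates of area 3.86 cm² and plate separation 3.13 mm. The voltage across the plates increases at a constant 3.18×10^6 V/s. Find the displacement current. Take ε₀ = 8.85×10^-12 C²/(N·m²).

The field between the plates is E = V/d, so dE/dt = (3.18×10^6)/(3.13×10^-3 m) = 1.016×10^9 V/(m·s).
I_d = ε₀ A (dE/dt) = (8.85×10^-12)(3.86×10^-4)(1.016×10^9) = 3.47×10^-6 A.

3.47×10^-6 A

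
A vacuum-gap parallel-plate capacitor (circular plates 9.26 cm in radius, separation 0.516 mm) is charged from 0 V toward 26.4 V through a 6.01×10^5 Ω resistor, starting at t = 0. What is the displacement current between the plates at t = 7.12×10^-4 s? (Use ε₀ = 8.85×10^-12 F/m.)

3.38×10^-6 A

C = ε₀A/d = (8.85×10^-12)(0.02694)/(5.16×10^-4) = 4.621×10^-10 F, so τ = RC = 2.777×10^-4 s.
The conduction current is I(t) = (V₀/R) e^(−t/τ), and the displacement current between the plates equals it.
t/τ = 2.564; I_d = (26.4/6.01×10^5) · e^(−2.564) = (4.393×10^-5)(0.07700) = 3.38×10^-6 A.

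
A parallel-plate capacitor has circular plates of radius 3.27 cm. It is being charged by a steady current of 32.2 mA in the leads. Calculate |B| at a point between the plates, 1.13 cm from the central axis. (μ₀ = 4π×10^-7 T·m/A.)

Between the plates the displacement current equals the wire current: I_d = 32.2 mA = 0.0322 A.
An Ampèrian loop of radius r encloses a fraction (r/R)² of I_d. Then B·2πr = μ₀ I_d (r/R)², giving B = μ₀ I_d r/(2πR²) = 6.81×10^-8 T.

6.81×10^-8 T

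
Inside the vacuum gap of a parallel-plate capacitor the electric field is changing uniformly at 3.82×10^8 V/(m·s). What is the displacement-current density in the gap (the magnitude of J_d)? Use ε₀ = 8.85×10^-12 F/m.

3.38×10^-3 A/m²

The displacement-current density is ε₀ ∂E/∂t = (8.85×10^-12)(3.82×10^8) = 3.38×10^-3 A/m².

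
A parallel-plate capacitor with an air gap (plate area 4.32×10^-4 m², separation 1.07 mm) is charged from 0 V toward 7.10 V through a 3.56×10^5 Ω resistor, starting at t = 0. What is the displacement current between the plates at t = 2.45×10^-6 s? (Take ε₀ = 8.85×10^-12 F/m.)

With C = ε₀A/d = (8.85×10^-12)(4.32×10^-4)/(1.07×10^-3) = 3.573×10^-12 F, the time constant is τ = RC = 1.272×10^-6 s, so t/τ = 1.926 and e^(−t/τ) = 0.1457.
I_d = I_cond = (V₀/R) e^(−t/τ) = (1.994×10^-5)(0.1457) = 2.91×10^-6 A.

2.91×10^-6 A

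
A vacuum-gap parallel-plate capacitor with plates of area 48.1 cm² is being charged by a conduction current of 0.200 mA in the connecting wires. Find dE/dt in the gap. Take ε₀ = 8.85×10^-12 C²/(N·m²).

4.70×10^9 V/(m·s)

The displacement current between the plates equals the conduction current, I_d = 0.200 mA.
Then dE/dt = I_d/(ε₀A) = 4.70×10^9 V/(m·s).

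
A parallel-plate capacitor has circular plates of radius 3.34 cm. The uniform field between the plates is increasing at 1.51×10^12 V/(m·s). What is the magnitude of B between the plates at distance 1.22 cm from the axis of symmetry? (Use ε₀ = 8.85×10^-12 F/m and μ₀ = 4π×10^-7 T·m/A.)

1.02×10^-7 T

I_d = ε₀ dΦ_E/dt = ε₀ πR² (dE/dt) = (8.85×10^-12)(3.505×10^-3)(1.51×10^12) = 0.04684 A through the full plate area.
An Ampèrian loop of radius r encloses a fraction (r/R)² of I_d. Then B·2πr = μ₀ I_d (r/R)², giving B = μ₀ I_d r/(2πR²) = 1.02×10^-7 T.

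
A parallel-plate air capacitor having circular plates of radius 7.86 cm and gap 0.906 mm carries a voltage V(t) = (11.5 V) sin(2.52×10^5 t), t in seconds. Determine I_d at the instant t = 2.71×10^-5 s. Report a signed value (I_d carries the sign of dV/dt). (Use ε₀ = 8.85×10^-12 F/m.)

C = ε₀A/d = (8.85×10^-12)(0.01941)/(9.06×10^-4) = 1.896×10^-10 F. dV/dt = V₀ω·cos(ωt); at ωt = 6.8292 rad this factor is 0.8546.
I_d = C dV/dt = (1.896×10^-10)(11.5)(2.52×10^5)(0.8546) = 4.70×10^-4 A.

4.70×10^-4 A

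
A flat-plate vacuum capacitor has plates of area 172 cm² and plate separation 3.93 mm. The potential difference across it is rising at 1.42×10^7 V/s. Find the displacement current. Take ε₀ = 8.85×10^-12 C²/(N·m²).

5.50×10^-4 A

The displacement current equals the charging current C dV/dt. With C = ε₀A/d = (8.85×10^-12)(0.0172)/(3.93×10^-3) = 3.873×10^-11 F, I_d = (3.873×10^-11)(1.42×10^7) = 5.50×10^-4 A.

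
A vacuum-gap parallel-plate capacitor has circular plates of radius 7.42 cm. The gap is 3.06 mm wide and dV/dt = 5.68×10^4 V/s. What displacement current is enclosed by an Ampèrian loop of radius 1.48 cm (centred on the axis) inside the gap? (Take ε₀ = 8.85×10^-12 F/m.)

1.13×10^-7 A

dE/dt = (dV/dt)/d = 1.856×10^7 V/(m·s); I_d = ε₀(πR²)(dE/dt) = (8.85×10^-12)(0.01730)(1.856×10^7) = 2.842×10^-6 A.
The field is uniform, so I_d,enc = I_d (r/R)² = (2.842×10^-6)(1.48/7.42)² = 1.13×10^-7 A.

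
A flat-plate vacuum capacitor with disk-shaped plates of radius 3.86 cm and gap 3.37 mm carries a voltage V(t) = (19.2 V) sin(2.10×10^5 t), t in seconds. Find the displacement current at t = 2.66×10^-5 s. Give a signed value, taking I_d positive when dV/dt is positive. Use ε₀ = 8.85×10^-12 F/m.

3.80×10^-5 A

dV/dt = (19.2)(2.10×10^5)·cos(5.586) = 3.091×10^6 V/s.
I_d = C dV/dt with C = ε₀A/d = (8.85×10^-12)(4.681×10^-3)/(3.37×10^-3) = 1.229×10^-11 F, so I_d = (1.229×10^-11)(3.091×10^6) = 3.80×10^-5 A.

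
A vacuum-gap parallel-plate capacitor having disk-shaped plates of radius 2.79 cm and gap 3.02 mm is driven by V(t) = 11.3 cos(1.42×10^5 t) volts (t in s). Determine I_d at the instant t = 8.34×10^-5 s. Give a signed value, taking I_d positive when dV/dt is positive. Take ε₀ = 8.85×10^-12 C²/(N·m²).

C = ε₀A/d = (8.85×10^-12)(2.445×10^-3)/(3.02×10^-3) = 7.165×10^-12 F. dV/dt = V₀ω·−sin(ωt); at ωt = 11.8428 rad this factor is 0.6621.
I_d = C dV/dt = (7.165×10^-12)(11.3)(1.42×10^5)(0.6621) = 7.61×10^-6 A.

7.61×10^-6 A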